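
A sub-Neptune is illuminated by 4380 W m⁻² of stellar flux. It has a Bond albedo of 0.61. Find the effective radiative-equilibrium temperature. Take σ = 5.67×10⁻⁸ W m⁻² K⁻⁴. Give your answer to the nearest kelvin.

Averaging over the sphere, the absorbed flux is S(1−α)/4 = 427.1 W m⁻².
Set σT⁴ = 427.1 → T = (427.1/σ)^(1/4) = 294.6 K.

295 kelvin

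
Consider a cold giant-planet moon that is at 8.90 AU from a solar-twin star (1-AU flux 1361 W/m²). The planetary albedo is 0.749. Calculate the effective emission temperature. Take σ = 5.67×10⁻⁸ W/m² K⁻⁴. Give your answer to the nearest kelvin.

Flux at the orbit: S = 1361/(8.90)² = 17.18 W/m².
Absorbed flux (global mean): S(1−α)/4 = 17.18·0.251/4 = 1.078 W/m².
Set σT⁴ = 1.078 → T = (1.078/σ)^(1/4) = 66.04 K.

66 K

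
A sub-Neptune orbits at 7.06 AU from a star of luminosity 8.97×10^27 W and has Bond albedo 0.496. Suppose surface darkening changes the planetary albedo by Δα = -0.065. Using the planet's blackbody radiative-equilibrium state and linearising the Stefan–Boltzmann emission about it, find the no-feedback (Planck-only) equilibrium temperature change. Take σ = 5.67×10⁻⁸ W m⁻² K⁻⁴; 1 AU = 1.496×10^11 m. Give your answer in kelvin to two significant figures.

6.3 K

d = 7.06 × 1.496×10^11 m = 1.056×10^12 m.
Flux at the orbit: S = L/(4πd²) = 8.97×10^27/(4π·(1.06×10^12)²) = 639.9 W m⁻².
Unperturbed T_e = [639.9·(1−0.496)/(4σ)]^¼ = 194.2 K.
The change in absorbed flux is Δ[S(1−α)/4] = −SΔα/4 = 10.40 W m⁻².
Linearising σT⁴ gives d(σT⁴)/dT = 4σT_e³ = 1.661 W m⁻² per K.
Hence the no-feedback warming is ΔF/(4σT_e³) = 6.26 K.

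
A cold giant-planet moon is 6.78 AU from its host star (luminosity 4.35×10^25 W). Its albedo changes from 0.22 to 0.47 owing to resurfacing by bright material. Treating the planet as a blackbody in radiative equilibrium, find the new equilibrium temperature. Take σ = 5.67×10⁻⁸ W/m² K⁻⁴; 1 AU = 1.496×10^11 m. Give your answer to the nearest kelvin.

d = 6.78 × 1.496×10^11 m = 1.014×10^12 m.
Flux at the orbit: S = L/(4πd²) = 4.35×10^25/(4π·(1.01×10^12)²) = 3.365 W/m².
With the new albedo, S(1−α₂)/4 = 0.4458 W/m², so T₂ = 52.95 K.

53 kelvin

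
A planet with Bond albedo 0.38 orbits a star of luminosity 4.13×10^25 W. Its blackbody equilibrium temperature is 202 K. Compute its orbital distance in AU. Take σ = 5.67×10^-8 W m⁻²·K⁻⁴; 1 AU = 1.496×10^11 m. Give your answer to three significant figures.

0.491 AU

The flux needed for this T is 4σT⁴/(1−0.38) = 609.1 W m⁻².
Then d = [L/(4πS)]^(1/2) = 7.346×10^10 m, i.e. 0.4910 AU.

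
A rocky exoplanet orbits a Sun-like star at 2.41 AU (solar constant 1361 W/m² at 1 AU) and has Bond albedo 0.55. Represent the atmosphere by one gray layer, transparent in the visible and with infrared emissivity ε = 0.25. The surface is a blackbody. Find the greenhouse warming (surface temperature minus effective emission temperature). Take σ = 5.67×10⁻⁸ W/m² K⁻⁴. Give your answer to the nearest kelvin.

5 K

Irradiance scales as 1/d², so S = 1361 W/m² × (1/2.41)² = 234.3 W/m².
Effective emission temperature (TOA balance): σT_e⁴ = S(1−α)/4 = 26.36 W/m² → T_e = 146.8 K.
Surface balance with a leaky layer gives σT_s⁴ = σT_e⁴·2/(2−ε), so T_s = T_e·[2/(2−0.25)]^(1/4) = 151.8 K.
Greenhouse warming: T_s − T_e = 4.985 K.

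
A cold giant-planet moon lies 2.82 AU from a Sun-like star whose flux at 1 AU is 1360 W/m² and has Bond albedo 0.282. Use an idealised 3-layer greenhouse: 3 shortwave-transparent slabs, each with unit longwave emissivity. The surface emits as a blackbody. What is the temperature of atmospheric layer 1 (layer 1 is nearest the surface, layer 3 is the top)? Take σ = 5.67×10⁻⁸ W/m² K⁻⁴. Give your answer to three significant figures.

Irradiance scales as 1/d², so S = 1360 W/m² × (1/2.82)² = 171.0 W/m².
The effective emission temperature is T_e = [S(1−α)/(4σ)]^¼ = 152.5 K.
In the N-layer model, layer k (counted from the surface) has T_k = (N+1−k)^(1/4)·T_e.
T_1 = (3)^(1/4)·152.5 = 200.8 K.

201 K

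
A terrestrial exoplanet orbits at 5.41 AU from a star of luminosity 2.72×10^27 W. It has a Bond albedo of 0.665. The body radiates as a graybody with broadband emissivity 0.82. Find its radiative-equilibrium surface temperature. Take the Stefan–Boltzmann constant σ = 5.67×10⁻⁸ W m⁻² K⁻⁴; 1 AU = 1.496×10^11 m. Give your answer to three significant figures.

156 K

Orbital distance: d = 5.41 AU = 8.093×10^11 m.
Spreading L over a sphere of radius d: S = 2.72×10^27/(4π·8.09×10^11²) = 330.4 W m⁻².
Absorbed flux (global mean): S(1−α)/4 = 330.4·0.335/4 = 27.67 W m⁻².
Radiative balance εσT⁴ = 27.67 gives T = [27.67/(0.82·σ)]^(1/4) = 156.2 K.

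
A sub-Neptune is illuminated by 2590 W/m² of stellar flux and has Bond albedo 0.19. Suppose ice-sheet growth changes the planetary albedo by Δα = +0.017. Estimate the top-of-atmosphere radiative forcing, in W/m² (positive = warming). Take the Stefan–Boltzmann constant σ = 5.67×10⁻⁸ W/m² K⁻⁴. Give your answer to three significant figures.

TOA radiative forcing: ΔF = −S·Δα/4 = −2590·(+0.017)/4 = -11.01 W/m².

-11.0 W/m²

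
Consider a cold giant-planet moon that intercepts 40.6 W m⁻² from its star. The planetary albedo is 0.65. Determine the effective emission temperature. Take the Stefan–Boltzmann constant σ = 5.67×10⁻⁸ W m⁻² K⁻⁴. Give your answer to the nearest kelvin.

Averaging over the sphere, the absorbed flux is S(1−α)/4 = 3.552 W m⁻².
In equilibrium σT⁴ equals this, so T = 88.97 K.

89 K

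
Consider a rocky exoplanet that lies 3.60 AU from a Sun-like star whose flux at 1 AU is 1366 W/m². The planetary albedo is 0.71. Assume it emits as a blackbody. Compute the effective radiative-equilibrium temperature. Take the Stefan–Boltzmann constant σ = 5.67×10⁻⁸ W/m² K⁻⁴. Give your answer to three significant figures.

108 K

Irradiance scales as 1/d², so S = 1366 W/m² × (1/3.60)² = 105.4 W/m².
Absorbed flux (global mean): S(1−α)/4 = 105.4·0.29/4 = 7.642 W/m².
In equilibrium σT⁴ equals this, so T = 107.7 K.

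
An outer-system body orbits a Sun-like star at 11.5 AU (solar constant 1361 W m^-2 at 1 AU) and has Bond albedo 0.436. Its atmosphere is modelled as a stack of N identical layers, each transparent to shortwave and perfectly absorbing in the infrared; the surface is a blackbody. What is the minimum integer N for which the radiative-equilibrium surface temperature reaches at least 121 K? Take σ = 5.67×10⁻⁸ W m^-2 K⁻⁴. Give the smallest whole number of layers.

8

Flux at the orbit: S = 1361/(11.5)² = 10.29 W m^-2.
OLR = S(1−α)/4 = 1.451 W m^-2; the top layer radiates at T_e = 71.13 K.
T_s = (N+1)^(1/4)·T_e ≥ 121 K requires N+1 ≥ (T_s/T_e)⁴ = (121/71.13)⁴ = 8.376.
So N ≥ 7.376; the smallest integer is N = 8.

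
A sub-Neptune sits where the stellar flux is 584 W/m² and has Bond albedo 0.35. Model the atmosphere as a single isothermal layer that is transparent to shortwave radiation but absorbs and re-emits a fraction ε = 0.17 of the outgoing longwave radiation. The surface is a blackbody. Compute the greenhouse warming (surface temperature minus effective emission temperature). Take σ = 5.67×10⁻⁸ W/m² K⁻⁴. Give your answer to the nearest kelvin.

Effective emission temperature (TOA balance): σT_e⁴ = S(1−α)/4 = 94.90 W/m² → T_e = 202.3 K.
The surface balance (absorbed SW + ε·downward IR = σT_s⁴) with T_a⁴ = T_s⁴/2 reduces to T_s = T_e·[2/(2−ε)]^¼ = 206.8 K.
Greenhouse warming: T_s − T_e = 4.542 K.

5 K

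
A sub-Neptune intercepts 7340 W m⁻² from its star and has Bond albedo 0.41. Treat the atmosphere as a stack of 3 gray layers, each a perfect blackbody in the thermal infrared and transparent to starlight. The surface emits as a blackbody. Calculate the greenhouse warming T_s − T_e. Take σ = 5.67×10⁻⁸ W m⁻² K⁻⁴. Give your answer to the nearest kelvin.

The effective emission temperature is T_e = [S(1−α)/(4σ)]^¼ = 371.7 K.
Surface: T_s = (4)^¼·T_e = 525.7 K.
So the greenhouse effect raises the surface by 525.7 − 371.7 = 154.0 K.

154 K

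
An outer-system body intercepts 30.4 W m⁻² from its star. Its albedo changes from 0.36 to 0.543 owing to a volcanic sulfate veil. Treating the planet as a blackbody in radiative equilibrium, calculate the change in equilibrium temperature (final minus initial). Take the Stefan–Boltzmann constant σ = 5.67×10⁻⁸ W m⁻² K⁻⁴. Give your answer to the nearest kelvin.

-8 K

Before: T₁ = [30.40·0.64/(4σ)]^(1/4) = 96.24 K.
Final:   T₂ = [S(1−0.543)/(4σ)]^(1/4) = 88.47 K.
Change: 88.47 − 96.24 = -7.771 K.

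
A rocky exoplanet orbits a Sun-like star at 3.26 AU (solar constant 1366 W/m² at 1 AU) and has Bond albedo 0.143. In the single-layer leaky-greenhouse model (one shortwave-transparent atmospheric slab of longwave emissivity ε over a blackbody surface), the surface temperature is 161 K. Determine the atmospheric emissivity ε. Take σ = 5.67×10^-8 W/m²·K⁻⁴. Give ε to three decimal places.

Flux at the orbit: S = 1366/(3.26)² = 128.5 W/m².
TOA balance gives T_e = 148.5 K.
T_s⁴ = T_e⁴·2/(2−ε) → ε = 2 − 2(T_e/T_s)⁴ = 2 − 2·(148.5/161)⁴ = 0.5543.

0.554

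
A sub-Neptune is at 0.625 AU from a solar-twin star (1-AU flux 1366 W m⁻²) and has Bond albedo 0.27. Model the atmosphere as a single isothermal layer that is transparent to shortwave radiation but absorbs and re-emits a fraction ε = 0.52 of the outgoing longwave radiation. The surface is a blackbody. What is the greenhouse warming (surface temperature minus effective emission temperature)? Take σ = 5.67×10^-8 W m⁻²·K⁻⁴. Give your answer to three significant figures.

By the inverse-square law, S = 1366/0.625² = 3497 W m⁻².
The planet radiates to space at T_e = [S(1−α)/(4σ)]^(1/4) = 325.7 K.
For a single slab of emissivity ε, T_s⁴ = 2T_e⁴/(2−ε); thus T_s = 325.7·(1.351)^(1/4) = 351.2 K.
T_s − T_e = 351.2 − 325.7 = 25.47 K.

25.5 K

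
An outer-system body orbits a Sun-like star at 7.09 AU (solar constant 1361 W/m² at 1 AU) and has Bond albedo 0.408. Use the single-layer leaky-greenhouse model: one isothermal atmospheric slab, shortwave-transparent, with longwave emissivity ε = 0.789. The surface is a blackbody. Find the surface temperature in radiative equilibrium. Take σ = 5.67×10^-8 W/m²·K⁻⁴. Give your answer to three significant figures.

104 K

Irradiance scales as 1/d², so S = 1361 W/m² × (1/7.09)² = 27.07 W/m².
At the top of the atmosphere, σT_e⁴ = S(1−α)/4 = 4.007 W/m², giving T_e = 91.69 K.
The surface balance (absorbed SW + ε·downward IR = σT_s⁴) with T_a⁴ = T_s⁴/2 reduces to T_s = T_e·[2/(2−ε)]^¼ = 103.9 K.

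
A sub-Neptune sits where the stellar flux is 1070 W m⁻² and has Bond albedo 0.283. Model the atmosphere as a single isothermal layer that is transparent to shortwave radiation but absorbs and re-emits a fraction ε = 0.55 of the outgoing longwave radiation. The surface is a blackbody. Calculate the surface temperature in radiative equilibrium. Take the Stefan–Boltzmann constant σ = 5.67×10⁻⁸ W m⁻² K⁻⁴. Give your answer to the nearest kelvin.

261 K

At the top of the atmosphere, σT_e⁴ = S(1−α)/4 = 191.8 W m⁻², giving T_e = 241.2 K.
The surface balance (absorbed SW + ε·downward IR = σT_s⁴) with T_a⁴ = T_s⁴/2 reduces to T_s = T_e·[2/(2−ε)]^¼ = 261.4 K.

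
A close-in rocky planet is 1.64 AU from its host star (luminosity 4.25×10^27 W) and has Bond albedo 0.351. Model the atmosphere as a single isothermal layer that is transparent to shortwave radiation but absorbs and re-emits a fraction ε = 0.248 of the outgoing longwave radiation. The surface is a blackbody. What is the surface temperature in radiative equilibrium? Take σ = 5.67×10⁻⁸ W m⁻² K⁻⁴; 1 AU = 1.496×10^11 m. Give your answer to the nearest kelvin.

d = 1.64 × 1.496×10^11 m = 2.453×10^11 m.
Flux at the orbit: S = L/(4πd²) = 4.25×10^27/(4π·(2.45×10^11)²) = 5619 W m⁻².
The planet radiates to space at T_e = [S(1−α)/(4σ)]^(1/4) = 356.1 K.
For a single slab of emissivity ε, T_s⁴ = 2T_e⁴/(2−ε); thus T_s = 356.1·(1.142)^(1/4) = 368.1 K.

368 kelvin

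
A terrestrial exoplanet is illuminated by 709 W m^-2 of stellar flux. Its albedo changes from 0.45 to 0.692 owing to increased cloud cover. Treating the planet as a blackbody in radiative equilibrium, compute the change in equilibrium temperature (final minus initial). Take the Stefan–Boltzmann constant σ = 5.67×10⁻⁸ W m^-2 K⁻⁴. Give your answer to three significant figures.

-27.5 kelvin

With α = 0.45, T₁ = 203.6 K.
With α = 0.692, T₂ = 176.2 K.
ΔT = T₂ − T₁ = -27.48 K.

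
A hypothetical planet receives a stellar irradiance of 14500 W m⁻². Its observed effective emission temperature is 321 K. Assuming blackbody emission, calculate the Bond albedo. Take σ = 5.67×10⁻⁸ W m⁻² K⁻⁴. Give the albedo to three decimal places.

Rearranging the radiative balance, α = 1 − 4σT⁴/S.
4σT⁴ = 4·5.67×10⁻⁸·(321)⁴ = 2408 W m⁻².
1−α = 2408/14500 = 0.1661, so α = 0.8339.

0.834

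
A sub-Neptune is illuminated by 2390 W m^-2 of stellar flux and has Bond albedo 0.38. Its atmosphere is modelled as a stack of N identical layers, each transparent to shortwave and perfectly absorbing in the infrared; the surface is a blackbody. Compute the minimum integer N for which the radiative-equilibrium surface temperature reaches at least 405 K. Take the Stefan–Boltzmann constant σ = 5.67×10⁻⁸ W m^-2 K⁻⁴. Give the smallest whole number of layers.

4

The effective emission temperature is T_e = [S(1−α)/(4σ)]^¼ = 284.3 K.
Since T_s⁴ = (N+1)T_e⁴, we need N ≥ (T_s/T_e)⁴ − 1 = 3.118.
The minimum whole number is N = 4.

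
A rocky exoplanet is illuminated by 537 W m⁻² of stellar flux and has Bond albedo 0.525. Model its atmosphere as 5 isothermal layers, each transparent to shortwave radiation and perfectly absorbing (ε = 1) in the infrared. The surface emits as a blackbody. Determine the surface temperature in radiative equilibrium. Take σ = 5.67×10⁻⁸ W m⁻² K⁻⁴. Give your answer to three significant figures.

287 K

The effective emission temperature is T_e = [S(1−α)/(4σ)]^¼ = 183.1 K.
Layer-by-layer balance gives σT_s⁴ = (N+1)σT_e⁴, so T_s = 6^¼·183.1 = 286.6 K.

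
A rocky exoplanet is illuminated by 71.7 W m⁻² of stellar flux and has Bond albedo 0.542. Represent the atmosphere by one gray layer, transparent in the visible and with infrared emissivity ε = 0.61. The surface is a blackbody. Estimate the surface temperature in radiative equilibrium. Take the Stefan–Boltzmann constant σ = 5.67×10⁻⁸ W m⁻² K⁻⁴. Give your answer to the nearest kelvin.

The planet radiates to space at T_e = [S(1−α)/(4σ)]^(1/4) = 109.7 K.
For a single slab of emissivity ε, T_s⁴ = 2T_e⁴/(2−ε); thus T_s = 109.7·(1.439)^(1/4) = 120.1 K.

120 kelvin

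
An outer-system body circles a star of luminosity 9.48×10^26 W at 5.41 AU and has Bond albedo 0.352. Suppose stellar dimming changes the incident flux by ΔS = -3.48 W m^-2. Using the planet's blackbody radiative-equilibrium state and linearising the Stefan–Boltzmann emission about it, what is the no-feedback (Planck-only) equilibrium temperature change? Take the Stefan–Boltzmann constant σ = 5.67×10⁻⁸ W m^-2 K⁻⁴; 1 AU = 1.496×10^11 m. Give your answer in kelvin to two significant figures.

Orbital distance: d = 5.41 AU = 8.093×10^11 m.
Spreading L over a sphere of radius d: S = 9.48×10^26/(4π·8.09×10^11²) = 115.2 W m^-2.
Unperturbed T_e = [115.2·(1−0.352)/(4σ)]^¼ = 134.7 K.
ΔF = Δ[S(1−α)]/4 = (1−0.352)·-3.48/4 = -0.5638 W m^-2.
The Planck feedback parameter is 4σT_e³ = 0.5541 W m^-2/K.
Hence the no-feedback warming is ΔF/(4σT_e³) = -1.02 K.

-1.0 K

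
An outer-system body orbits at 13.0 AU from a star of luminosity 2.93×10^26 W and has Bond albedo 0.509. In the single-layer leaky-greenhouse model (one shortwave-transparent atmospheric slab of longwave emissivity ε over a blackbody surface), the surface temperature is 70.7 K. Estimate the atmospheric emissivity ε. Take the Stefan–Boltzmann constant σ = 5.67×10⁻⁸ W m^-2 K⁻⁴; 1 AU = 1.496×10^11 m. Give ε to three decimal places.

0.932

Orbital distance: d = 13.0 AU = 1.945×10^12 m.
S = L/(4πd²) = 6.165 W m^-2.
First, T_e = [6.165·(1−0.509)/(4σ)]^(1/4) = 60.44 K.
Inverting T_s⁴ = 2T_e⁴/(2−ε): (T_e/T_s)⁴ = 0.5342, so ε = 2(1 − 0.5342) = 0.9317.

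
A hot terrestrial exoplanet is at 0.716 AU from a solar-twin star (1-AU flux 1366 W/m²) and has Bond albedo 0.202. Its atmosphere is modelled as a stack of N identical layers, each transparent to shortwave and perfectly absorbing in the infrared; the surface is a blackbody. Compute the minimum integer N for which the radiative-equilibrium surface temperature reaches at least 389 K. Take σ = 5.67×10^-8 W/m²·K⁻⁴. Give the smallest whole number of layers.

By the inverse-square law, S = 1366/0.716² = 2665 W/m².
The effective emission temperature is T_e = [S(1−α)/(4σ)]^¼ = 311.2 K.
Since T_s⁴ = (N+1)T_e⁴, we need N ≥ (T_s/T_e)⁴ − 1 = 1.442.
The minimum whole number is N = 2.

2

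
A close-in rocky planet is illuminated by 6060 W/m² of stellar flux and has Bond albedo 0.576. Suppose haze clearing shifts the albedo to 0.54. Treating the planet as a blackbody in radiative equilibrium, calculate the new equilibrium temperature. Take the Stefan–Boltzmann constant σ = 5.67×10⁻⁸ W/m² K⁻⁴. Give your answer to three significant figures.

333 K

With the new albedo, S(1−α₂)/4 = 696.9 W/m², so T₂ = 333.0 K.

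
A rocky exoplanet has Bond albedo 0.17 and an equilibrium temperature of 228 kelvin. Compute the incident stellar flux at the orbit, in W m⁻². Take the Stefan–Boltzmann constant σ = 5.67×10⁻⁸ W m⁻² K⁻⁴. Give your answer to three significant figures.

Invert the energy balance for S: S = 4σT⁴/(1−α).
σT⁴ = 5.67×10⁻⁸·(228)⁴ = 153.2 W m⁻².
S = 4·153.2/0.83 = 738.4 W m⁻².

738 W m⁻²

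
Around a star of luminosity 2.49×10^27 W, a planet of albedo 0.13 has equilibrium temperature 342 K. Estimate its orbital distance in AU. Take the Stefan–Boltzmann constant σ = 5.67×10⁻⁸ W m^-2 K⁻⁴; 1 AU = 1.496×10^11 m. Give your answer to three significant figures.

Energy balance gives S = 4σT⁴/(1−α) = 3566 W m^-2.
From L = 4πd²S, d = √(2.49×10^27/(4π·3566)) = 2.357×10^11 m = 1.576 AU.

1.58 AU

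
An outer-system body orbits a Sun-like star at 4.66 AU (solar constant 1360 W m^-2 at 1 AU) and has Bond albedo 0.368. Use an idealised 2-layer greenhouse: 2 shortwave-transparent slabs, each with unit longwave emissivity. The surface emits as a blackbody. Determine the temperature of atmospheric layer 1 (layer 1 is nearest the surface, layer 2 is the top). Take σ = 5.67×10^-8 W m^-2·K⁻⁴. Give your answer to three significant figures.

Irradiance scales as 1/d², so S = 1360 W m^-2 × (1/4.66)² = 62.63 W m^-2.
The effective emission temperature is T_e = [S(1−α)/(4σ)]^¼ = 114.9 K.
The net upward flux σT_e⁴ is constant between every pair of levels, so T_k⁴ = (N+1−k)T_e⁴.
T_1 = (2)^(1/4)·114.9 = 136.7 K.

137 K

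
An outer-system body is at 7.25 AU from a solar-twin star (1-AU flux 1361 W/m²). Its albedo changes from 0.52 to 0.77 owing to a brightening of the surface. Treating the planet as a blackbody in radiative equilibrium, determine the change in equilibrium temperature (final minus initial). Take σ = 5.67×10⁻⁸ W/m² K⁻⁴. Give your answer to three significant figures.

-14.5 kelvin

By the inverse-square law, S = 1361/7.25² = 25.89 W/m².
Initial: T₁ = [S(1−0.52)/(4σ)]^(1/4) = 86.04 K.
After:  T₂ = [25.89·0.23/(4σ)]^(1/4) = 71.58 K.
Change: 71.58 − 86.04 = -14.45 K.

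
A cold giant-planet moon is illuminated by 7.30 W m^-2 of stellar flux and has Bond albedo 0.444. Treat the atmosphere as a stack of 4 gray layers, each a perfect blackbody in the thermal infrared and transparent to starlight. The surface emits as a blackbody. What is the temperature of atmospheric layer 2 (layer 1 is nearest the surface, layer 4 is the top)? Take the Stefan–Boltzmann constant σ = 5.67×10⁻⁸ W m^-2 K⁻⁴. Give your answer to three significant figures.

85.6 K

The effective emission temperature is T_e = [S(1−α)/(4σ)]^¼ = 65.04 K.
Each opaque layer satisfies 2T_j⁴ = T_{j−1}⁴ + T_{j+1}⁴, giving T_k⁴ = (N+1−k)T_e⁴.
With k = 2: T_2 = (4+1−2)^¼·65.04 K = 85.60 K.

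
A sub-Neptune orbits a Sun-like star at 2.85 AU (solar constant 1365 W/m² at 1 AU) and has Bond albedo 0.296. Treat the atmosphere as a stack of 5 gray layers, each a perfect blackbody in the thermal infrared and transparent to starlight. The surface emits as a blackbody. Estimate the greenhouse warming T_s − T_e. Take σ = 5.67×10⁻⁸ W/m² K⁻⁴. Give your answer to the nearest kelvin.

By the inverse-square law, S = 1365/2.85² = 168.1 W/m².
The effective emission temperature is T_e = [S(1−α)/(4σ)]^¼ = 151.1 K.
Surface: T_s = (6)^¼·T_e = 236.5 K.
So the greenhouse effect raises the surface by 236.5 − 151.1 = 85.40 K.

85 K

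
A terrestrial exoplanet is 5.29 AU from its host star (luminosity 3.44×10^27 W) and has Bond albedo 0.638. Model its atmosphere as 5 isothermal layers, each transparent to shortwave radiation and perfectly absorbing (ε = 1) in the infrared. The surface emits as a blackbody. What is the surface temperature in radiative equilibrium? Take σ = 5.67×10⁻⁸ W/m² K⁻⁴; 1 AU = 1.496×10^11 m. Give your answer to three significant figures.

254 kelvin

d = 5.29 × 1.496×10^11 m = 7.914×10^11 m.
Spreading L over a sphere of radius d: S = 3.44×10^27/(4π·7.91×10^11²) = 437.1 W/m².
The effective emission temperature is T_e = [S(1−α)/(4σ)]^¼ = 162.5 K.
For an N-layer opaque stack, T_s⁴ = (N+1)T_e⁴, hence T_s = (6)^(1/4)×162.5 K = 254.4 K.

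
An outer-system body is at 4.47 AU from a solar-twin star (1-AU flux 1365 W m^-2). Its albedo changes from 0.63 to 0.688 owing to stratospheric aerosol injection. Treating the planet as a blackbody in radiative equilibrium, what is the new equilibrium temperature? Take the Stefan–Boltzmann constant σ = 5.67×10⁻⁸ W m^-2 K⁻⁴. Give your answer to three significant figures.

By the inverse-square law, S = 1365/4.47² = 68.32 W m^-2.
T₂ = [S(1−α₂)/(4σ)]^(1/4) = [68.32·0.312/(4σ)]^(1/4) = 98.46 K.

98.5 K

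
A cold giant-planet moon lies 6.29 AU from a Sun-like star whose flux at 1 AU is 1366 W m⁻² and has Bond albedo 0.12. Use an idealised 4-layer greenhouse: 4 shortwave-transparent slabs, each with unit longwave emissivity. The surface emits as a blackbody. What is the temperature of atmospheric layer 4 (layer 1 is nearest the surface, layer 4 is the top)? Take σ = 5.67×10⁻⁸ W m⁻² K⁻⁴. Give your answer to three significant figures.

108 K

Flux at the orbit: S = 1366/(6.29)² = 34.53 W m⁻².
OLR = S(1−α)/4 = 7.596 W m⁻²; the top layer radiates at T_e = 107.6 K.
Each opaque layer satisfies 2T_j⁴ = T_{j−1}⁴ + T_{j+1}⁴, giving T_k⁴ = (N+1−k)T_e⁴.
T_4 = (1)^(1/4)·107.6 = 107.6 K.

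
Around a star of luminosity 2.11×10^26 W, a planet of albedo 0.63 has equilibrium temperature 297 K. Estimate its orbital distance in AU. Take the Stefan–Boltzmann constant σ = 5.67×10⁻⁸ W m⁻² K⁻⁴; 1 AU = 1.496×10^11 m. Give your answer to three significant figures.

Energy balance gives S = 4σT⁴/(1−α) = 4769 W m⁻².
Then d = [L/(4πS)]^(1/2) = 5.933×10^10 m, i.e. 0.3966 AU.

0.397 AU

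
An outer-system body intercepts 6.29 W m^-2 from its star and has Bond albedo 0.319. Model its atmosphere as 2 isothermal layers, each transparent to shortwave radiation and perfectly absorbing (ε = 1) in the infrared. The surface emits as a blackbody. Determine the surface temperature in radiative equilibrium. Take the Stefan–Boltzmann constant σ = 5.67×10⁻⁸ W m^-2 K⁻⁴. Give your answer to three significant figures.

Top-of-atmosphere balance: σT_e⁴ = S(1−α)/4 = 1.071 W m^-2 → T_e = 65.92 K.
With N = 2 opaque layers, T_s = (N+1)^(1/4)·T_e = 3^(1/4)·65.92 = 86.76 K.

86.8 K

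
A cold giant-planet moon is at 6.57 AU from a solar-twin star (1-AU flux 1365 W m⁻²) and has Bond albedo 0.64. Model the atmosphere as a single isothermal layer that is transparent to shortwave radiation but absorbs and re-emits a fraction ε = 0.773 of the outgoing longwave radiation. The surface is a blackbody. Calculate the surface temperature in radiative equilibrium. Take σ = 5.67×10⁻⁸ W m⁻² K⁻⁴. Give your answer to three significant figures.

Irradiance scales as 1/d², so S = 1365 W m⁻² × (1/6.57)² = 31.62 W m⁻².
The planet radiates to space at T_e = [S(1−α)/(4σ)]^(1/4) = 84.17 K.
For a single slab of emissivity ε, T_s⁴ = 2T_e⁴/(2−ε); thus T_s = 84.17·(1.63)^(1/4) = 95.11 K.

95.1 K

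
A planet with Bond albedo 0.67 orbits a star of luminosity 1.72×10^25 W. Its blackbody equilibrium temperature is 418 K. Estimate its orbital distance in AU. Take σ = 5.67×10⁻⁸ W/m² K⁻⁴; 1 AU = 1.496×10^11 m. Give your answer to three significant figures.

0.0540 AU

The flux needed for this T is 4σT⁴/(1−0.67) = 20980 W/m².
S = L/(4πd²) → d = √(L/4πS) = √(1.72×10^25/(4π·20980)) = 8.077×10^9 m = 0.05399 AU.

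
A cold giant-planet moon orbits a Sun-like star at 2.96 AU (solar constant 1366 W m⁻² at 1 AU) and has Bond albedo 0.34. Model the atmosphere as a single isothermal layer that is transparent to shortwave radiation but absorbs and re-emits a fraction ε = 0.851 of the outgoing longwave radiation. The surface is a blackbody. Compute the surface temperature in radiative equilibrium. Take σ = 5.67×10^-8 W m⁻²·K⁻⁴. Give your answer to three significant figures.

By the inverse-square law, S = 1366/2.96² = 155.9 W m⁻².
Effective emission temperature (TOA balance): σT_e⁴ = S(1−α)/4 = 25.72 W m⁻² → T_e = 145.9 K.
For a single slab of emissivity ε, T_s⁴ = 2T_e⁴/(2−ε); thus T_s = 145.9·(1.741)^(1/4) = 167.6 K.

168 K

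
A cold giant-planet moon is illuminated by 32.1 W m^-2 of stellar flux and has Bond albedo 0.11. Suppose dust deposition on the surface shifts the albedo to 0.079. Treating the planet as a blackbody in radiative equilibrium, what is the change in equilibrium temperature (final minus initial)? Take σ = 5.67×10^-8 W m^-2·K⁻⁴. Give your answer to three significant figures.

0.911 K

Initial: T₁ = [S(1−0.11)/(4σ)]^(1/4) = 105.9 K.
With α = 0.079, T₂ = 106.9 K.
Change: 106.9 − 105.9 = 0.9107 K.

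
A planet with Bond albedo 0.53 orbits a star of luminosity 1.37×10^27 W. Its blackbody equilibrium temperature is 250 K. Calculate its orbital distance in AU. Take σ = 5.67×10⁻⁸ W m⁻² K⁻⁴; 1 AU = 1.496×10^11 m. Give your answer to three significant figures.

1.61 AU

The flux needed for this T is 4σT⁴/(1−0.53) = 1885 W m⁻².
Then d = [L/(4πS)]^(1/2) = 2.405×10^11 m, i.e. 1.608 AU.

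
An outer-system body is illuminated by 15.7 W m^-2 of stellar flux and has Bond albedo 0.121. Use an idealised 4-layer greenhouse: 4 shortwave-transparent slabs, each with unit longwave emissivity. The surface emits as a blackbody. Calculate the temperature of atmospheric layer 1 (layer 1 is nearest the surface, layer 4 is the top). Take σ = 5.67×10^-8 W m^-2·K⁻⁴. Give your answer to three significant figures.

OLR = S(1−α)/4 = 3.450 W m^-2; the top layer radiates at T_e = 88.32 K.
Each opaque layer satisfies 2T_j⁴ = T_{j−1}⁴ + T_{j+1}⁴, giving T_k⁴ = (N+1−k)T_e⁴.
T_1 = (4)^(1/4)·88.32 = 124.9 K.

125 kelvin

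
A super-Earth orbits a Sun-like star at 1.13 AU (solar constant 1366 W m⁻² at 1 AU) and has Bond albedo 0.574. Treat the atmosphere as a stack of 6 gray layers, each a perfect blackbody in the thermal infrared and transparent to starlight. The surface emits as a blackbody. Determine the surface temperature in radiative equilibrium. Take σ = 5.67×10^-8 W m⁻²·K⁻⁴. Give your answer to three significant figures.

Irradiance scales as 1/d², so S = 1366 W m⁻² × (1/1.13)² = 1070 W m⁻².
Top-of-atmosphere balance: σT_e⁴ = S(1−α)/4 = 113.9 W m⁻² → T_e = 211.7 K.
For an N-layer opaque stack, T_s⁴ = (N+1)T_e⁴, hence T_s = (7)^(1/4)×211.7 K = 344.4 K.

344 kelvin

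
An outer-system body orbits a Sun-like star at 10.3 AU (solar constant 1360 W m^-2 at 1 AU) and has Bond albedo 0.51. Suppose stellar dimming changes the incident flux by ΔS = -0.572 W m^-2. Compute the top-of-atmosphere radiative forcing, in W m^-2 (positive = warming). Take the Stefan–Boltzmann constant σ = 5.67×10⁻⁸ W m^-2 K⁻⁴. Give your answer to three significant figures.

By the inverse-square law, S = 1360/10.3² = 12.82 W m^-2.
TOA radiative forcing: ΔF = (1−α)ΔS/4 = 0.49·(-0.572)/4 = -0.07007 W m^-2.

-0.0701 W m^-2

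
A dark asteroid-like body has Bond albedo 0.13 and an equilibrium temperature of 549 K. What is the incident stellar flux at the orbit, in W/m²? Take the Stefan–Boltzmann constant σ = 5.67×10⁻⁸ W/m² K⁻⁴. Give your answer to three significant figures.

Invert the energy balance for S: S = 4σT⁴/(1−α).
The emitted flux is σT⁴ = 5151 W/m².
S = 4·5151/0.87 = 23680 W/m².

23700 W/m²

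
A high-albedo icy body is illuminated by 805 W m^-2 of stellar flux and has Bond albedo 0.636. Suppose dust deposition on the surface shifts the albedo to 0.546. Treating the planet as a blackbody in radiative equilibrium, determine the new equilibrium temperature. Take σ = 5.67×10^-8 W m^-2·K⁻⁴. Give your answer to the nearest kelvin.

200 kelvin

T₂ = [S(1−α₂)/(4σ)]^(1/4) = [805.0·0.454/(4σ)]^(1/4) = 200.4 K.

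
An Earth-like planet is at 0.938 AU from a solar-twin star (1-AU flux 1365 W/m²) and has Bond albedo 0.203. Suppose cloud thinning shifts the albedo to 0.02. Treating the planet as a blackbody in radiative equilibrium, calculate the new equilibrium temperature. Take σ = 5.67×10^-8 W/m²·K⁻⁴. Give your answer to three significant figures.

286 K

Irradiance scales as 1/d², so S = 1365 W/m² × (1/0.938)² = 1551 W/m².
T₂ = [S(1−α₂)/(4σ)]^(1/4) = [1551·0.98/(4σ)]^(1/4) = 286.1 K.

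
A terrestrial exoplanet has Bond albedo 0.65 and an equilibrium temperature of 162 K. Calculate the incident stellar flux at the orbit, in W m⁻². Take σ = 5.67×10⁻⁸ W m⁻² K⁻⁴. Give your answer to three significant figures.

From S(1−α)/4 = σT⁴: S = 4σT⁴/(1−α).
The emitted flux is σT⁴ = 39.05 W m⁻².
S = 4·39.05/0.35 = 446.3 W m⁻².

446 W m⁻²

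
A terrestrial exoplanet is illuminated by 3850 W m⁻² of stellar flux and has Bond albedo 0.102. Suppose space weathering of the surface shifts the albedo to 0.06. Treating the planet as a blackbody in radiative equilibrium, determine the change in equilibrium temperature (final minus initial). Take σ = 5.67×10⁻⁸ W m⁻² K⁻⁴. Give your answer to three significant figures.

4.04 K

Initial: T₁ = [S(1−0.102)/(4σ)]^(1/4) = 351.4 K.
Final:   T₂ = [S(1−0.06)/(4σ)]^(1/4) = 355.4 K.
Change: 355.4 − 351.4 = 4.038 K.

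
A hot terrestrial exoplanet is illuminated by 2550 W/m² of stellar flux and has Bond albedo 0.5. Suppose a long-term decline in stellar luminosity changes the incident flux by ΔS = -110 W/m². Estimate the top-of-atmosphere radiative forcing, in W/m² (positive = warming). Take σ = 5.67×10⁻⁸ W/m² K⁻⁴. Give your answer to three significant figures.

ΔF = Δ[S(1−α)]/4 = (1−0.5)·-110/4 = -13.75 W/m².

-13.8 W/m²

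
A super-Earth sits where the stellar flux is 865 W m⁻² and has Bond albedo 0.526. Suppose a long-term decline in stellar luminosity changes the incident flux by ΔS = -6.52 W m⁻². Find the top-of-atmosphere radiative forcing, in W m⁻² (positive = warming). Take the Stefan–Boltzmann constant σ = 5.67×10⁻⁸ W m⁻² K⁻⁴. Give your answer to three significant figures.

-0.773 W m⁻²

ΔF = Δ[S(1−α)]/4 = (1−0.526)·-6.52/4 = -0.7726 W m⁻².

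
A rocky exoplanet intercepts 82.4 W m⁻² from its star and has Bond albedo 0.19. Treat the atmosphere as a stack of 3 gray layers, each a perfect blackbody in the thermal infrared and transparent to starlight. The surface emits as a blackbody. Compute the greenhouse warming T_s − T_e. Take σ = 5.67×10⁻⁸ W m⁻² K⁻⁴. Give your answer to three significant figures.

The effective emission temperature is T_e = [S(1−α)/(4σ)]^¼ = 131.0 K.
T_s = (N+1)^(1/4)·T_e = 185.2 K.
So the greenhouse effect raises the surface by 185.2 − 131.0 = 54.25 K.

54.3 K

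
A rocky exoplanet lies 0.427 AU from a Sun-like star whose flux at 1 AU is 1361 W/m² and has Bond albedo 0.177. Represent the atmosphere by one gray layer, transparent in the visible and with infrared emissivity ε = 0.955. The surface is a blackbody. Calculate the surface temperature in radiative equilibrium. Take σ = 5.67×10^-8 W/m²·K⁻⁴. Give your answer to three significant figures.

Irradiance scales as 1/d², so S = 1361 W/m² × (1/0.427)² = 7465 W/m².
Effective emission temperature (TOA balance): σT_e⁴ = S(1−α)/4 = 1536 W/m² → T_e = 405.7 K.
Surface balance with a leaky layer gives σT_s⁴ = σT_e⁴·2/(2−ε), so T_s = T_e·[2/(2−0.955)]^(1/4) = 477.2 K.

477 K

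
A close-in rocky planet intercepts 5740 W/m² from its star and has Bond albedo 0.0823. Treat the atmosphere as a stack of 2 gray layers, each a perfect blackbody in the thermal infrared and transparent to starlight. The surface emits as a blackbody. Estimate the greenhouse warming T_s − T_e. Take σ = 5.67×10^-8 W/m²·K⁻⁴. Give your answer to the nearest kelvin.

The effective emission temperature is T_e = [S(1−α)/(4σ)]^¼ = 390.4 K.
Surface: T_s = (3)^¼·T_e = 513.8 K.
So the greenhouse effect raises the surface by 513.8 − 390.4 = 123.4 K.

123 K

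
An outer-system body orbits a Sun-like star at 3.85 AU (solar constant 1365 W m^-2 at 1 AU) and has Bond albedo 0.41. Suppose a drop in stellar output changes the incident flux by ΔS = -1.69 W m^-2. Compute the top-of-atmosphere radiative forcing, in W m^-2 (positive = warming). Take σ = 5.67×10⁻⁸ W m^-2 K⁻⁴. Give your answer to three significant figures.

-0.249 W m^-2

Flux at the orbit: S = 1365/(3.85)² = 92.09 W m^-2.
TOA radiative forcing: ΔF = (1−α)ΔS/4 = 0.59·(-1.69)/4 = -0.2493 W m^-2.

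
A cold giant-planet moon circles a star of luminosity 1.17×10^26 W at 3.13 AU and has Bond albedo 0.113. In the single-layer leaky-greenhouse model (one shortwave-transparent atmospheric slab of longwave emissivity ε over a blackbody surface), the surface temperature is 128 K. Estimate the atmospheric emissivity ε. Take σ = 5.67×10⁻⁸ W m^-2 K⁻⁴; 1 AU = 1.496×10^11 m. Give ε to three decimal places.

0.763

d = 3.13 × 1.496×10^11 m = 4.682×10^11 m.
S = L/(4πd²) = 42.46 W m^-2.
First, T_e = [42.46·(1−0.113)/(4σ)]^(1/4) = 113.5 K.
Inverting T_s⁴ = 2T_e⁴/(2−ε): (T_e/T_s)⁴ = 0.6187, so ε = 2(1 − 0.6187) = 0.7626.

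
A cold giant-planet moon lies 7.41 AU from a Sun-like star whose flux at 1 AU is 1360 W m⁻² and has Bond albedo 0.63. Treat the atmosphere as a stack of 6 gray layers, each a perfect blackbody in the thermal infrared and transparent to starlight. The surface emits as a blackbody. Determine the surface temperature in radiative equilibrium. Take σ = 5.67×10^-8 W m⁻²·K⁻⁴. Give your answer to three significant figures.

By the inverse-square law, S = 1360/7.41² = 24.77 W m⁻².
The effective emission temperature is T_e = [S(1−α)/(4σ)]^¼ = 79.73 K.
With N = 6 opaque layers, T_s = (N+1)^(1/4)·T_e = 7^(1/4)·79.73 = 129.7 K.

130 K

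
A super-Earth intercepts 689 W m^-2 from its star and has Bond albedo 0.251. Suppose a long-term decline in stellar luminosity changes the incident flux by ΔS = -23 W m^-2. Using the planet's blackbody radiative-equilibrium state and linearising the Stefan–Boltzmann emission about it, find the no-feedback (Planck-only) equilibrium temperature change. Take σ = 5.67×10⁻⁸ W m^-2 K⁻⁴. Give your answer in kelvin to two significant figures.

-1.8 K

Unperturbed T_e = [689.0·(1−0.251)/(4σ)]^¼ = 218.4 K.
Only a fraction (1−α) is absorbed and it's spread over 4πR², so ΔF = (1−α)ΔS/4 = -4.307 W m^-2.
Planck response: λ_P = 4σT_e³ = 4·5.67×10⁻⁸·(218.4)³ = 2.363 W m^-2/K.
ΔT₀ = ΔF/λ_P = -4.307/2.363 = -1.82 K.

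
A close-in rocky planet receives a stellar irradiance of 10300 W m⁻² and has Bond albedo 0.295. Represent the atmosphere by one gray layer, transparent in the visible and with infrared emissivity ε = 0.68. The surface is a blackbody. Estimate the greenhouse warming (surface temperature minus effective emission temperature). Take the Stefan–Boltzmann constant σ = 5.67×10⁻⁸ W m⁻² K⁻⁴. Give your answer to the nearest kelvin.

46 K

The planet radiates to space at T_e = [S(1−α)/(4σ)]^(1/4) = 423.0 K.
The surface balance (absorbed SW + ε·downward IR = σT_s⁴) with T_a⁴ = T_s⁴/2 reduces to T_s = T_e·[2/(2−ε)]^¼ = 469.3 K.
T_s − T_e = 469.3 − 423.0 = 46.30 K.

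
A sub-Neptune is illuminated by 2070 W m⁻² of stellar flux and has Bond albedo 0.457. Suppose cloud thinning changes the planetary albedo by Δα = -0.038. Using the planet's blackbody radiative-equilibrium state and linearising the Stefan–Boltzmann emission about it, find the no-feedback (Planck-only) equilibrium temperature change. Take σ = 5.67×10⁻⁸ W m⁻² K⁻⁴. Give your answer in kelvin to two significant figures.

Reference equilibrium: T_e = [S(1−α)/(4σ)]^(1/4) = 265.3 K.
ΔF = −(S/4)Δα = −(2070/4)×(-0.038) = 19.66 W m⁻².
Linearising σT⁴ gives d(σT⁴)/dT = 4σT_e³ = 4.236 W m⁻² per K.
So ΔT₀ = 19.66/4.236 = 4.64 K.

4.6 K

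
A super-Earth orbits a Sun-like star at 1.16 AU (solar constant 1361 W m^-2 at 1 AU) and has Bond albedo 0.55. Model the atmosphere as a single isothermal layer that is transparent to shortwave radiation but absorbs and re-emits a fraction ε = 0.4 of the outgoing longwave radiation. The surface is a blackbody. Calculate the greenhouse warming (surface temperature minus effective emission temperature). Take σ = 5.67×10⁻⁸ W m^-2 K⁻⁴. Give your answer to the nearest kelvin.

Flux at the orbit: S = 1361/(1.16)² = 1011 W m^-2.
At the top of the atmosphere, σT_e⁴ = S(1−α)/4 = 113.8 W m^-2, giving T_e = 211.7 K.
The surface balance (absorbed SW + ε·downward IR = σT_s⁴) with T_a⁴ = T_s⁴/2 reduces to T_s = T_e·[2/(2−ε)]^¼ = 223.8 K.
Greenhouse warming: T_s − T_e = 12.14 K.

12 kelvin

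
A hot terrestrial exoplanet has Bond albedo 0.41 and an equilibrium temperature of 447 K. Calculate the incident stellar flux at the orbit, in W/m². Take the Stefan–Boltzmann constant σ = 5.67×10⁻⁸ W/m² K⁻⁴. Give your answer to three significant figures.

Invert the energy balance for S: S = 4σT⁴/(1−α).
The emitted flux is σT⁴ = 2264 W/m².
So S = 4×2264/(1−0.41) = 15350 W/m².

15300 W/m²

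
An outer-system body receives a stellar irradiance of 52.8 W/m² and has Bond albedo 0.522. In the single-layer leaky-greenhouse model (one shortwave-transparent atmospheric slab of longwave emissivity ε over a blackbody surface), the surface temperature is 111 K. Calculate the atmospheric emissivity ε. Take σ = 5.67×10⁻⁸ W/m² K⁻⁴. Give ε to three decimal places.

0.534

Effective temperature: T_e = [S(1−α)/(4σ)]^(1/4) = 102.7 K.
T_s⁴ = T_e⁴·2/(2−ε) → ε = 2 − 2(T_e/T_s)⁴ = 2 − 2·(102.7/111)⁴ = 0.5339.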